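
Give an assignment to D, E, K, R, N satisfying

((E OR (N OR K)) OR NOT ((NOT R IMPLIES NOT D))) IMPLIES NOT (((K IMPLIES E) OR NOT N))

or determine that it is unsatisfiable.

D: True, E: False, K: True, R: False, N: True

  ((E OR (N OR K)) OR NOT ((NOT R IMPLIES NOT D))) IMPLIES NOT (((K IMPLIES E) OR NOT N)) = True
    (E OR (N OR K)) OR NOT ((NOT R IMPLIES NOT D)) = True
      E OR (N OR K) = True
        N OR K = True
      NOT ((NOT R IMPLIES NOT D)) = True
        NOT R IMPLIES NOT D = False
          NOT R = True
          NOT D = False
    NOT (((K IMPLIES E) OR NOT N)) = True
      (K IMPLIES E) OR NOT N = False
        K IMPLIES E = False
        NOT N = False
The formula evaluates to True.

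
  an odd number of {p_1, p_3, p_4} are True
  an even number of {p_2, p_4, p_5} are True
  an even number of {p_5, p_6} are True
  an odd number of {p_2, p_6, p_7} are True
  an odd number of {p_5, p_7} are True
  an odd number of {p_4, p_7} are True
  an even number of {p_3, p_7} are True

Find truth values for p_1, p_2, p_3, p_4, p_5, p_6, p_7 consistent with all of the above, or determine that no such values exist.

p_1 = False, p_2 = False, p_3 = False, p_4 = True, p_5 = True, p_6 = True, p_7 = False

{p_1, p_3, p_4}: 1 true → odd ✓
{p_2, p_4, p_5}: 2 true → even ✓
{p_5, p_6}: 2 true → even ✓
{p_2, p_6, p_7}: 1 true → odd ✓
{p_5, p_7}: 1 true → odd ✓
{p_4, p_7}: 1 true → odd ✓
{p_3, p_7}: 0 true → even ✓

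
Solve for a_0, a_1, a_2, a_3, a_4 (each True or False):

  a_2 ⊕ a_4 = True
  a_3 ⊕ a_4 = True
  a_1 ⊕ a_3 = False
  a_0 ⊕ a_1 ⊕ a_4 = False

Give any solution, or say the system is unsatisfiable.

a_0=T, a_1=F, a_2=F, a_3=F, a_4=T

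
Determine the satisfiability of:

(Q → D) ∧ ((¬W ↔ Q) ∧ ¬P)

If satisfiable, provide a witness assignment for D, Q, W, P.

D: True, Q: False, W: True, P: False

  Q → D = True
  (¬W ↔ Q) ∧ ¬P = True
    ¬W ↔ Q = True
      ¬W = False
    ¬P = True
Both conjuncts True, so the formula holds.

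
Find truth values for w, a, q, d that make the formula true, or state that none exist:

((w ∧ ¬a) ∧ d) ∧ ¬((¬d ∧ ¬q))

w = True, a = False, q = False, d = True

  (w ∧ ¬a) ∧ d = True
    w ∧ ¬a = True
      ¬a = True
  ¬((¬d ∧ ¬q)) = True
    ¬d ∧ ¬q = False
      ¬d = False
      ¬q = True
Both conjuncts True, so the formula holds.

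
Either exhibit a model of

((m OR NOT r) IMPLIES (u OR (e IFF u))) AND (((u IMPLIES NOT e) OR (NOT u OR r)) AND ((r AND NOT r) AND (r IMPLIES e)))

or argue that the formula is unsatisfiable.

Case r = True: the conjunct NOT r is False.
Case r = False: the conjunct r is False.
Both cases fail — unsatisfiable.

The formula is unsatisfiable.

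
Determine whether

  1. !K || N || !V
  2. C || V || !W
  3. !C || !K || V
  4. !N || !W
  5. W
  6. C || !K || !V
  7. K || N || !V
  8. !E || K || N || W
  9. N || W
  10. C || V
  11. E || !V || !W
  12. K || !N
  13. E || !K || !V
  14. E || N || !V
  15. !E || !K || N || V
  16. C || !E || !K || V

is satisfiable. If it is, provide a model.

Unit clause (W) forces W = True.
In (!N || !W) only !N is left, so N = False.
Try C = False:
  (C || V || !W) forces V = True.
  (!K || N || !V) forces K = False.
  clause (K || N || !V) is falsified — backtrack.
So C = True.
Try K = True:
  (!K || N || !V) forces V = False.
  clause (!C || !K || V) is falsified — backtrack.
So K = False.
  then (K || N || !V) forces V = False.
Set E = True.
All clauses satisfied.

C=T, W=T, K=F, V=F, N=F, E=T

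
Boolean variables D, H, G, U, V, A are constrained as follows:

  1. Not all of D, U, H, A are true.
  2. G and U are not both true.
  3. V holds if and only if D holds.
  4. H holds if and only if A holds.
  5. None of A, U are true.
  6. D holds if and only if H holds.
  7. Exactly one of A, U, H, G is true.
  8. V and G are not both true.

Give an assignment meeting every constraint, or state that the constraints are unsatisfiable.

D = False, H = False, G = True, U = False, V = False, A = False

  (1) {D, U, H, A}: 0/4 true — not all ✓
  (2) G=T, U=F — not both ✓
  (3) V=F, D=F — same ✓
  (4) H=F, A=F — same ✓
  (5) {A, U}: 0 true — none ✓
  (6) D=F, H=F — same ✓
  (7) {A, U, H, G}: 1 true — exactly one ✓
  (8) V=F, G=T — not both ✓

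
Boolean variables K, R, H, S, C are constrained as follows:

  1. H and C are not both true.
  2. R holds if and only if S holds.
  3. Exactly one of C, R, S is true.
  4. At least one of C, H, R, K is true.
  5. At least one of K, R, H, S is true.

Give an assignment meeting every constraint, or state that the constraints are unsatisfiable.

K: True, R: False, H: False, S: False, C: True

  (1) H=F, C=T — not both ✓
  (2) R=F, S=F — same ✓
  (3) {C, R, S}: 1 true — exactly one ✓
  (4) {C, H, R, K}: 2 true — at least one ✓
  (5) {K, R, H, S}: 1 true — at least one ✓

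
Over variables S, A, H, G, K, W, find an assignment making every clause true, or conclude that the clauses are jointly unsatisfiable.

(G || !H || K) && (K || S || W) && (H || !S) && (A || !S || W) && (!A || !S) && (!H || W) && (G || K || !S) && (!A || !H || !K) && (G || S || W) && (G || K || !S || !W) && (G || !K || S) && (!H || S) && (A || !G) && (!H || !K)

S = False; A = True; H = False; G = False; K = False; W = True

Set S = False.
  then (!H || S) forces H = False.
Set A = True.
Set G = False.
  then (G || S || W) forces W = True.
  then (G || !K || S) forces K = False.
All clauses satisfied.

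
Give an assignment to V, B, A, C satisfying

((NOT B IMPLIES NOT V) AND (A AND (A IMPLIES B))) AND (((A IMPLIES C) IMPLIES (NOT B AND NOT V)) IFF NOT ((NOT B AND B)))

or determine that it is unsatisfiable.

V = True, B = True, A = True, C = False

  (NOT B IMPLIES NOT V) AND (A AND (A IMPLIES B)) = True
    NOT B IMPLIES NOT V = True
      NOT B = False
      NOT V = False
    A AND (A IMPLIES B) = True
      A IMPLIES B = True
  ((A IMPLIES C) IMPLIES (NOT B AND NOT V)) IFF NOT ((NOT B AND B)) = True
    (A IMPLIES C) IMPLIES (NOT B AND NOT V) = True
      A IMPLIES C = False
      NOT B AND NOT V = False
        NOT B = False
        NOT V = False
    NOT ((NOT B AND B)) = True
      NOT B AND B = False
        NOT B = False
Both conjuncts True, so the formula holds.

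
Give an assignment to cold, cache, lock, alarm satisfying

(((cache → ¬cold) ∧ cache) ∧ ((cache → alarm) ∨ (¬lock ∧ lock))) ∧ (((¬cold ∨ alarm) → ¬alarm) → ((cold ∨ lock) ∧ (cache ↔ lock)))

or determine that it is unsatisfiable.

cold=F; cache=T; lock=F; alarm=T

  ((cache → ¬cold) ∧ cache) ∧ ((cache → alarm) ∨ (¬lock ∧ lock)) = True
    (cache → ¬cold) ∧ cache = True
      cache → ¬cold = True
        ¬cold = True
    (cache → alarm) ∨ (¬lock ∧ lock) = True
      cache → alarm = True
      ¬lock ∧ lock = False
        ¬lock = True
  ((¬cold ∨ alarm) → ¬alarm) → ((cold ∨ lock) ∧ (cache ↔ lock)) = True
    (¬cold ∨ alarm) → ¬alarm = False
      ¬cold ∨ alarm = True
        ¬cold = True
      ¬alarm = False
    (cold ∨ lock) ∧ (cache ↔ lock) = False
      cold ∨ lock = False
      cache ↔ lock = False
Both conjuncts True, so the formula holds.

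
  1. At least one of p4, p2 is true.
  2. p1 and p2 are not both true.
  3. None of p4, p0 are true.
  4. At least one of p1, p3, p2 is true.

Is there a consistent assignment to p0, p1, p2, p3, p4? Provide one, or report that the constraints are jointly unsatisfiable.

p0 = False, p1 = False, p2 = True, p3 = True, p4 = False

  (1) {p4, p2}: 1 true — at least one ✓
  (2) p1=F, p2=T — not both ✓
  (3) {p4, p0}: 0 true — none ✓
  (4) {p1, p3, p2}: 2 true — at least one ✓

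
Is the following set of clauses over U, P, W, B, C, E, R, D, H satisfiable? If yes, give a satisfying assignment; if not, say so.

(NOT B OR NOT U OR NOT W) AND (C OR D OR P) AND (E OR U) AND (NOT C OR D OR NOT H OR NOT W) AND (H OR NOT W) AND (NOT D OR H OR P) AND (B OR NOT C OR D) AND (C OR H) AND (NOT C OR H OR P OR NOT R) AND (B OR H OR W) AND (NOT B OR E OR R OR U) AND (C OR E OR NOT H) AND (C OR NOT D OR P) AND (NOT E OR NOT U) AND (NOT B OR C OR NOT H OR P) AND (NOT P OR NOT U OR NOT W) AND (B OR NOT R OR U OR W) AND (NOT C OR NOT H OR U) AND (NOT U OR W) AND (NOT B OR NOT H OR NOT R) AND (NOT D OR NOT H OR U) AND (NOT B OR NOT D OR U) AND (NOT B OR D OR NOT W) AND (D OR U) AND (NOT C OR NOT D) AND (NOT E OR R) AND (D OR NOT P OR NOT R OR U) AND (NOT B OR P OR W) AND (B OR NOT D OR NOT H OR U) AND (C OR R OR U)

Case C = True:
  (NOT C OR NOT D) forces D = False.
  (B OR NOT C OR D) forces B = True.
  (NOT B OR D OR NOT W) forces W = False.
  (NOT U OR W) forces U = False.
  Clause (D OR U) is falsified — contradiction.
Case C = False:
  (C OR H) forces H = True.
  (C OR E OR NOT H) forces E = True.
  (NOT E OR NOT U) forces U = False.
  (NOT D OR NOT H OR U) forces D = False.
  Clause (D OR U) is falsified — contradiction.
Both cases fail, so the formula is unsatisfiable.

UNSATISFIABLE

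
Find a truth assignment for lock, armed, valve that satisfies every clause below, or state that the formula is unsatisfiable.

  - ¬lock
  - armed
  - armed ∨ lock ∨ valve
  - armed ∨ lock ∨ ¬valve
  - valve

lock=F; armed=T; valve=T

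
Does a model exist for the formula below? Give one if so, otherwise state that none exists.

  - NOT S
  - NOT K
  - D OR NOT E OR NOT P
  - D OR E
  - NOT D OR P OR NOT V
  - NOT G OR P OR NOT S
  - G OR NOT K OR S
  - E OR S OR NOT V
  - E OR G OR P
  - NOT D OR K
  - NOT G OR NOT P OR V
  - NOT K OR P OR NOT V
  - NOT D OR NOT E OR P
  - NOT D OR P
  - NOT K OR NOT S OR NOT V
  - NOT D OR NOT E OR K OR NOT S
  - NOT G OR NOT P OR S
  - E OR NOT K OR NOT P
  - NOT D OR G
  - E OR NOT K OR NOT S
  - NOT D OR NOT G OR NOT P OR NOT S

S = False; D = False; G = False; P = False; K = False; V = True; E = True

Unit clause (NOT S) forces S = False.
Unit clause (NOT K) forces K = False.
In (NOT D OR K) only NOT D is left, so D = False.
In (D OR E) only E is left, so E = True.
In (D OR NOT E OR NOT P) only NOT P is left, so P = False.
Set G = False.
Set V = True.
All clauses satisfied.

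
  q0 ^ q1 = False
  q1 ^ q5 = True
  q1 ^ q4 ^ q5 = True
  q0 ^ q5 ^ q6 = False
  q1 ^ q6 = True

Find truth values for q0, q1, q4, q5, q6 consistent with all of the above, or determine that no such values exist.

q0 = False, q1 = False, q4 = False, q5 = True, q6 = True

q0 ^ q1 = F ^ F = False ✓
q1 ^ q5 = F ^ T = True ✓
q1 ^ q4 ^ q5 = F ^ F ^ T = True ✓
q0 ^ q5 ^ q6 = F ^ T ^ T = False ✓
q1 ^ q6 = F ^ T = True ✓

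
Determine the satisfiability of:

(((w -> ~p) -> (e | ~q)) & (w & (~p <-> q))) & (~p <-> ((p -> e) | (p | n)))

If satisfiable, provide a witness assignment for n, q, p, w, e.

n=T; q=T; p=F; w=T; e=T

  ((w -> ~p) -> (e | ~q)) & (w & (~p <-> q)) = True
    (w -> ~p) -> (e | ~q) = True
      w -> ~p = True
        ~p = True
      e | ~q = True
        ~q = False
    w & (~p <-> q) = True
      ~p <-> q = True
        ~p = True
  ~p <-> ((p -> e) | (p | n)) = True
    ~p = True
    (p -> e) | (p | n) = True
      p -> e = True
      p | n = True
Both conjuncts True, so the formula holds.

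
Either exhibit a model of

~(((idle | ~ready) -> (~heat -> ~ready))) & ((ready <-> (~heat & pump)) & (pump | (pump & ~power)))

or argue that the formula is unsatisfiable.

power: False; pump: True; idle: True; heat: False; ready: True

  ~(((idle | ~ready) -> (~heat -> ~ready))) = True
    (idle | ~ready) -> (~heat -> ~ready) = False
      idle | ~ready = True
        ~ready = False
      ~heat -> ~ready = False
        ~heat = True
        ~ready = False
  (ready <-> (~heat & pump)) & (pump | (pump & ~power)) = True
    ready <-> (~heat & pump) = True
      ~heat & pump = True
        ~heat = True
    pump | (pump & ~power) = True
      pump & ~power = True
        ~power = True
Both conjuncts True, so the formula holds.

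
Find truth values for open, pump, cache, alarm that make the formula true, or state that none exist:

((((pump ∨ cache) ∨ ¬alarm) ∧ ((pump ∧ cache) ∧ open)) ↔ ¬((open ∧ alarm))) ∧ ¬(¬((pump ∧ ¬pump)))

The conjunct ¬(¬((pump ∧ ¬pump))) is unsatisfiable on its own:
  pump=F: evaluates to False.
  pump=T: evaluates to False.
So the whole conjunction is unsatisfiable.

Unsatisfiable — no assignment works.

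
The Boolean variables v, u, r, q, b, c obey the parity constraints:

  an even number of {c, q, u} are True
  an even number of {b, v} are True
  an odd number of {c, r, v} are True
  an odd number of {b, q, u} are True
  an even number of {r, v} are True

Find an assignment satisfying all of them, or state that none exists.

v=F, u=T, r=F, q=F, b=F, c=T

{c, q, u}: 2 true → even ✓
{b, v}: 0 true → even ✓
{c, r, v}: 1 true → odd ✓
{b, q, u}: 1 true → odd ✓
{r, v}: 0 true → even ✓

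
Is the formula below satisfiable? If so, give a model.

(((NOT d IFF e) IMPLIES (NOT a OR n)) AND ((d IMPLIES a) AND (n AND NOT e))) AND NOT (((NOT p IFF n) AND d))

p = True, n = True, a = True, d = True, e = False

  ((NOT d IFF e) IMPLIES (NOT a OR n)) AND ((d IMPLIES a) AND (n AND NOT e)) = True
    (NOT d IFF e) IMPLIES (NOT a OR n) = True
      NOT d IFF e = True
        NOT d = False
      NOT a OR n = True
        NOT a = False
    (d IMPLIES a) AND (n AND NOT e) = True
      d IMPLIES a = True
      n AND NOT e = True
        NOT e = True
  NOT (((NOT p IFF n) AND d)) = True
    (NOT p IFF n) AND d = False
      NOT p IFF n = False
        NOT p = False
Both conjuncts True, so the formula holds.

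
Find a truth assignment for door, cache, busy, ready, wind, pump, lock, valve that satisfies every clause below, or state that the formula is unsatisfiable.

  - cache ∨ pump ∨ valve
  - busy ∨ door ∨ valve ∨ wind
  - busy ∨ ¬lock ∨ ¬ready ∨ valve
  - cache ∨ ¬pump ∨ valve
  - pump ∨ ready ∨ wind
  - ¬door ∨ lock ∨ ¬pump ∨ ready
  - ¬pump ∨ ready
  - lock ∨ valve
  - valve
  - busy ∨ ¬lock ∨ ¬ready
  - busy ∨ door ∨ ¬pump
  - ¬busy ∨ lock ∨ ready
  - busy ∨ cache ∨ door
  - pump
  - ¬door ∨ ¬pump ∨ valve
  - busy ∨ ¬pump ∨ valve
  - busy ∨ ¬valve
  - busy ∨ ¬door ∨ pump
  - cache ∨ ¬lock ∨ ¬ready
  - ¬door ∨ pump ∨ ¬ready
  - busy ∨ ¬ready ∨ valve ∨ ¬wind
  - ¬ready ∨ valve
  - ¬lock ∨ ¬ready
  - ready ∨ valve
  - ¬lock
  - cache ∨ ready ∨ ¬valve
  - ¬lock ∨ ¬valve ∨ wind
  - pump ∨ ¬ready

Unit clause (valve) forces valve = True.
Unit clause (pump) forces pump = True.
In (busy ∨ ¬valve) only busy is left, so busy = True.
Unit clause (¬lock) forces lock = False.
In (¬pump ∨ ready) only ready is left, so ready = True.
Set door = True.
Set cache = False.
Set wind = True.
All clauses satisfied.

door=T, cache=F, busy=T, ready=T, wind=T, pump=T, lock=F, valve=T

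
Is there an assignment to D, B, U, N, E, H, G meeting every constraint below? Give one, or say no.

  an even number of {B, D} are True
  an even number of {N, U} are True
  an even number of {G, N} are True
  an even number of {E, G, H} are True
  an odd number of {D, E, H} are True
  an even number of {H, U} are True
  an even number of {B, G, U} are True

D = False, B = False, U = True, N = True, E = False, H = True, G = True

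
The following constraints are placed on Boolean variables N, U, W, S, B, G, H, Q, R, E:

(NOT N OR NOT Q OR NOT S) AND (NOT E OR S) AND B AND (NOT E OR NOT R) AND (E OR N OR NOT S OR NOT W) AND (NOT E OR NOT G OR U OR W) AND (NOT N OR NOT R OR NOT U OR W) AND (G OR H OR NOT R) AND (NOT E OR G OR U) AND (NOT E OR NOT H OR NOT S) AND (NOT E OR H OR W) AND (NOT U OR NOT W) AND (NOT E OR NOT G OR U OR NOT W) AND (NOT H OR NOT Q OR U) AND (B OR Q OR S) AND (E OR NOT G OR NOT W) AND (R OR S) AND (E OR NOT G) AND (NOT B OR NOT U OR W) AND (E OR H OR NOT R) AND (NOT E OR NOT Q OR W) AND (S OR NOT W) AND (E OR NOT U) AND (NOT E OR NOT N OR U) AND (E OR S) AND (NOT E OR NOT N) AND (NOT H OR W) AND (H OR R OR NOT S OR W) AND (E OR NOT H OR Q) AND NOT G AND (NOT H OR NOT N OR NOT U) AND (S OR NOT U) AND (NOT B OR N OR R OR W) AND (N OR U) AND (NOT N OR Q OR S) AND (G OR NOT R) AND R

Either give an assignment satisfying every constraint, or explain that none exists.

Case B = True:
  (NOT G) forces G = False.
  (G OR NOT R) forces R = False.
  Clause (R) is falsified — contradiction.
Case B = False:
  Clause (B) is falsified — contradiction.
Both cases fail, so the formula is unsatisfiable.

Unsatisfiable — no assignment works.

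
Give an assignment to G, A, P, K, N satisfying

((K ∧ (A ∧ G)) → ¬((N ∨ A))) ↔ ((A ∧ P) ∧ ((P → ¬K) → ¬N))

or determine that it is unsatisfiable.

G=T, A=T, P=F, K=T, N=T

  ((K ∧ (A ∧ G)) → ¬((N ∨ A))) ↔ ((A ∧ P) ∧ ((P → ¬K) → ¬N)) = True
    (K ∧ (A ∧ G)) → ¬((N ∨ A)) = False
      K ∧ (A ∧ G) = True
        A ∧ G = True
      ¬((N ∨ A)) = False
        N ∨ A = True
    (A ∧ P) ∧ ((P → ¬K) → ¬N) = False
      A ∧ P = False
      (P → ¬K) → ¬N = False
        P → ¬K = True
          ¬K = False
        ¬N = False
The formula evaluates to True.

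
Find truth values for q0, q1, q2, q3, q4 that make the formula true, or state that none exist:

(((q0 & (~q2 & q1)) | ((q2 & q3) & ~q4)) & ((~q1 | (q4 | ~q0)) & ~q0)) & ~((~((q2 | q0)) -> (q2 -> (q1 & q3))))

The conjunct ~((~((q2 | q0)) -> (q2 -> (q1 & q3)))) is unsatisfiable on its own:
  q2 = True: this becomes ~((False -> (q1 & q3))) = False.
  q2 = False: this becomes ~((~q0 -> True)) = False.
So the whole conjunction is unsatisfiable.

No satisfying assignment exists.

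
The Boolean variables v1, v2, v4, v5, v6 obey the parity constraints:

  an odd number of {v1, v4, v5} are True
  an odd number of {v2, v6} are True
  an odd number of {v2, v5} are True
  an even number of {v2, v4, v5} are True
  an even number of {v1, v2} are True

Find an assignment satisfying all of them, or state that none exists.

Adding constraints 1, 4, 5 mod 2: every variable appears an even number of times on the left, so the left side is 0.
But the right sides sum to 1 (mod 2). 0 ≠ 1 — the system is inconsistent.

No satisfying assignment exists.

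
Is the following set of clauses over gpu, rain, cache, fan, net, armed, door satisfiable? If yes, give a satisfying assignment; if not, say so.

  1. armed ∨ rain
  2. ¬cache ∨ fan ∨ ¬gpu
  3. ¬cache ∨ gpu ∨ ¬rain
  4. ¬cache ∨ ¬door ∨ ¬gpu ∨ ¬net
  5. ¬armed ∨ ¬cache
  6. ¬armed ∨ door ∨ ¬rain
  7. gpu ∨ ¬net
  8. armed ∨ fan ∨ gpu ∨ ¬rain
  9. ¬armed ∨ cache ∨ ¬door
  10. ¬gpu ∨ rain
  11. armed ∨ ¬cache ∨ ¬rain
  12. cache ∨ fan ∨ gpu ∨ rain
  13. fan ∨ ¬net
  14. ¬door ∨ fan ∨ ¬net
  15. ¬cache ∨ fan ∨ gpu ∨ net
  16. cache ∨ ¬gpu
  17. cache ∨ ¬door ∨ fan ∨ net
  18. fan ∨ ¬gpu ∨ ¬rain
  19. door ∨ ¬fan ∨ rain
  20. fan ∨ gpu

Try gpu = True:
  (¬gpu ∨ rain) forces rain = True.
  (cache ∨ ¬gpu) forces cache = True.
  (¬cache ∨ fan ∨ ¬gpu) forces fan = True.
  (¬armed ∨ ¬cache) forces armed = False.
  clause (armed ∨ ¬cache ∨ ¬rain) is falsified — backtrack.
So gpu = False.
  then (gpu ∨ ¬net) forces net = False.
  then (fan ∨ gpu) forces fan = True.
Set rain = True.
  then (¬cache ∨ gpu ∨ ¬rain) forces cache = False.
Set armed = False.
Set door = False.
All clauses satisfied.

gpu: False, rain: True, cache: False, fan: True, net: False, armed: False, door: False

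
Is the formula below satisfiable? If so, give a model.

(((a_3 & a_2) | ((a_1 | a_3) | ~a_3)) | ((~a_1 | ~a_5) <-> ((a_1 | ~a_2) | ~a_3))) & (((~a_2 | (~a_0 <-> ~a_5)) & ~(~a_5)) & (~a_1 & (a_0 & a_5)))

a_0: True, a_1: False, a_2: False, a_3: True, a_5: True

  ((a_3 & a_2) | ((a_1 | a_3) | ~a_3)) | ((~a_1 | ~a_5) <-> ((a_1 | ~a_2) | ~a_3)) = True
    (a_3 & a_2) | ((a_1 | a_3) | ~a_3) = True
      a_3 & a_2 = False
      (a_1 | a_3) | ~a_3 = True
        a_1 | a_3 = True
        ~a_3 = False
    (~a_1 | ~a_5) <-> ((a_1 | ~a_2) | ~a_3) = True
      ~a_1 | ~a_5 = True
        ~a_1 = True
        ~a_5 = False
      (a_1 | ~a_2) | ~a_3 = True
        a_1 | ~a_2 = True
          ~a_2 = True
        ~a_3 = False
  ((~a_2 | (~a_0 <-> ~a_5)) & ~(~a_5)) & (~a_1 & (a_0 & a_5)) = True
    (~a_2 | (~a_0 <-> ~a_5)) & ~(~a_5) = True
      ~a_2 | (~a_0 <-> ~a_5) = True
        ~a_2 = True
        ~a_0 <-> ~a_5 = True
          ~a_0 = False
          ~a_5 = False
      ~(~a_5) = True
        ~a_5 = False
    ~a_1 & (a_0 & a_5) = True
      ~a_1 = True
      a_0 & a_5 = True
Both conjuncts True, so the formula holds.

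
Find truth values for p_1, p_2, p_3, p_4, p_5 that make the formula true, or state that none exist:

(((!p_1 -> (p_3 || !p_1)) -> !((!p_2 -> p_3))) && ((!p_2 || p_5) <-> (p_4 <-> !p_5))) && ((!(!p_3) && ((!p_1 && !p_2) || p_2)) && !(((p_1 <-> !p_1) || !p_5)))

Case p_3 = True: the conjunct (!p_1 -> (p_3 || !p_1)) -> !((!p_2 -> p_3)) becomes (!p_1 -> True) -> !True = False.
Case p_3 = False: the conjunct !(!p_3) becomes !(!False) = False.
Both cases fail — unsatisfiable.

Unsatisfiable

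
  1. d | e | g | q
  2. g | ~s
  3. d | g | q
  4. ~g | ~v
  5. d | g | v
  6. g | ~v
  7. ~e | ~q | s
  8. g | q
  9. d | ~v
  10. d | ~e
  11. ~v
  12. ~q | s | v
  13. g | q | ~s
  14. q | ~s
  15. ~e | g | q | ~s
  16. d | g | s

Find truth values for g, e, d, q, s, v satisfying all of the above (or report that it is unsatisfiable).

g = True, e = False, d = True, q = True, s = True, v = False

Unit clause (~v) forces v = False.
Set g = True.
Set e = False.
Set d = True.
Set q = True.
  then (~q | s | v) forces s = True.
All clauses satisfied.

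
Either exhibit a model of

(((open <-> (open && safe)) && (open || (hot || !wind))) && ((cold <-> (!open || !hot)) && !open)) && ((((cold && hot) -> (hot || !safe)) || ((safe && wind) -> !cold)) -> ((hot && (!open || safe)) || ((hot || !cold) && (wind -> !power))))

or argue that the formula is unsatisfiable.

power = True, open = False, hot = True, safe = False, wind = True, cold = True

  ((open <-> (open && safe)) && (open || (hot || !wind))) && ((cold <-> (!open || !hot)) && !open) = True
    (open <-> (open && safe)) && (open || (hot || !wind)) = True
      open <-> (open && safe) = True
        open && safe = False
      open || (hot || !wind) = True
        hot || !wind = True
          !wind = False
    (cold <-> (!open || !hot)) && !open = True
      cold <-> (!open || !hot) = True
        !open || !hot = True
          !open = True
          !hot = False
      !open = True
  (((cold && hot) -> (hot || !safe)) || ((safe && wind) -> !cold)) -> ((hot && (!open || safe)) || ((hot || !cold) && (wind -> !power))) = True
    ((cold && hot) -> (hot || !safe)) || ((safe && wind) -> !cold) = True
      (cold && hot) -> (hot || !safe) = True
        cold && hot = True
        hot || !safe = True
          !safe = True
      (safe && wind) -> !cold = True
        safe && wind = False
        !cold = False
    (hot && (!open || safe)) || ((hot || !cold) && (wind -> !power)) = True
      hot && (!open || safe) = True
        !open || safe = True
          !open = True
      (hot || !cold) && (wind -> !power) = False
        hot || !cold = True
          !cold = False
        wind -> !power = False
          !power = False
Both conjuncts True, so the formula holds.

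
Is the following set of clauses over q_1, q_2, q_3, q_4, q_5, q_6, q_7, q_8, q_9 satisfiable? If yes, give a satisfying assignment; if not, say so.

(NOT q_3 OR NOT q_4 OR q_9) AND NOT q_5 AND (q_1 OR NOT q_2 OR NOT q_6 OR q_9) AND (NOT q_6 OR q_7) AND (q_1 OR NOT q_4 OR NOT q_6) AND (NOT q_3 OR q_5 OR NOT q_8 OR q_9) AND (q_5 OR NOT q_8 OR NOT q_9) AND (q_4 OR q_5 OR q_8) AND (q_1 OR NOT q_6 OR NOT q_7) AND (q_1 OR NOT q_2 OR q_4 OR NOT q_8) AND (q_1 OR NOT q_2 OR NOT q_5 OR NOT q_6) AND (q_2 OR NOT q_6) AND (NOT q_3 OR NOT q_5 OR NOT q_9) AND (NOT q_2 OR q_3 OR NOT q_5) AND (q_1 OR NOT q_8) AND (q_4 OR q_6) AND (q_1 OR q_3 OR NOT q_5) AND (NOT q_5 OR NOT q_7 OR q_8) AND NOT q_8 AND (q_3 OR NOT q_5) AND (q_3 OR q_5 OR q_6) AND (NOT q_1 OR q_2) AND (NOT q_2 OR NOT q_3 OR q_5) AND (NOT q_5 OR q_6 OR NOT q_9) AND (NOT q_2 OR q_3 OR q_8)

Unit clause (NOT q_5) forces q_5 = False.
Unit clause (NOT q_8) forces q_8 = False.
In (q_4 OR q_5 OR q_8) only q_4 is left, so q_4 = True.
Try q_1 = True:
  (NOT q_1 OR q_2) forces q_2 = True.
  (NOT q_2 OR NOT q_3 OR q_5) forces q_3 = False.
  clause (NOT q_2 OR q_3 OR q_8) is falsified — backtrack.
So q_1 = False.
  then (q_1 OR NOT q_4 OR NOT q_6) forces q_6 = False.
  then (q_3 OR q_5 OR q_6) forces q_3 = True.
  then (NOT q_2 OR NOT q_3 OR q_5) forces q_2 = False.
  then (NOT q_3 OR NOT q_4 OR q_9) forces q_9 = True.
Set q_7 = True.
All clauses satisfied.

q_1 = False; q_2 = False; q_3 = True; q_4 = True; q_5 = False; q_6 = False; q_7 = True; q_8 = False; q_9 = True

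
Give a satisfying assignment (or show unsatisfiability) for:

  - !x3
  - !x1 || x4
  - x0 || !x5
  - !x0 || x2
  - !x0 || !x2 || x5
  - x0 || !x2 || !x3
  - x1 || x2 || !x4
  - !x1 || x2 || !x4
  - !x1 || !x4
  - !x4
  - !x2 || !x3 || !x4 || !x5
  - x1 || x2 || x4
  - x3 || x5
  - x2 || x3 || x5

x0 = True, x1 = False, x2 = True, x3 = False, x4 = False, x5 = True

Unit clause (!x3) forces x3 = False.
Unit clause (!x4) forces x4 = False.
In (x3 || x5) only x5 is left, so x5 = True.
In (!x1 || x4) only !x1 is left, so x1 = False.
In (x0 || !x5) only x0 is left, so x0 = True.
In (!x0 || x2) only x2 is left, so x2 = True.
All clauses satisfied.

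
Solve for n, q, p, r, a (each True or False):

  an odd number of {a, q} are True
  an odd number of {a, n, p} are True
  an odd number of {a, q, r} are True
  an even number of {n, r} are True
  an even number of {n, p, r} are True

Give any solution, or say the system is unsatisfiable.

n = False, q = False, p = False, r = False, a = True

{a, q}: 1 true → odd ✓
{a, n, p}: 1 true → odd ✓
{a, q, r}: 1 true → odd ✓
{n, r}: 0 true → even ✓
{n, p, r}: 0 true → even ✓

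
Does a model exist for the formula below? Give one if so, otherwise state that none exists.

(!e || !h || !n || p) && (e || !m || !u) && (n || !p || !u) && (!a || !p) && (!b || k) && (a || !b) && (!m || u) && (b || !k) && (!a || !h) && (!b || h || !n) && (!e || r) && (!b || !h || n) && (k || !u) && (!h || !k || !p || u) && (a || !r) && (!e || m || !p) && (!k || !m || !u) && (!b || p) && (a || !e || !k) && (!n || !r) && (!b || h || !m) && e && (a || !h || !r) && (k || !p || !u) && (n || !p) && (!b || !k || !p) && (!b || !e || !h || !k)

r = True; n = False; p = False; b = False; u = False; e = True; h = False; k = False; m = False; a = True

Unit clause (e) forces e = True.
In (!e || r) only r is left, so r = True.
In (a || !r) only a is left, so a = True.
In (!n || !r) only !n is left, so n = False.
In (n || !p) only !p is left, so p = False.
In (!a || !h) only !h is left, so h = False.
In (!b || p) only !b is left, so b = False.
In (b || !k) only !k is left, so k = False.
In (k || !u) only !u is left, so u = False.
In (!m || u) only !m is left, so m = False.
All clauses satisfied.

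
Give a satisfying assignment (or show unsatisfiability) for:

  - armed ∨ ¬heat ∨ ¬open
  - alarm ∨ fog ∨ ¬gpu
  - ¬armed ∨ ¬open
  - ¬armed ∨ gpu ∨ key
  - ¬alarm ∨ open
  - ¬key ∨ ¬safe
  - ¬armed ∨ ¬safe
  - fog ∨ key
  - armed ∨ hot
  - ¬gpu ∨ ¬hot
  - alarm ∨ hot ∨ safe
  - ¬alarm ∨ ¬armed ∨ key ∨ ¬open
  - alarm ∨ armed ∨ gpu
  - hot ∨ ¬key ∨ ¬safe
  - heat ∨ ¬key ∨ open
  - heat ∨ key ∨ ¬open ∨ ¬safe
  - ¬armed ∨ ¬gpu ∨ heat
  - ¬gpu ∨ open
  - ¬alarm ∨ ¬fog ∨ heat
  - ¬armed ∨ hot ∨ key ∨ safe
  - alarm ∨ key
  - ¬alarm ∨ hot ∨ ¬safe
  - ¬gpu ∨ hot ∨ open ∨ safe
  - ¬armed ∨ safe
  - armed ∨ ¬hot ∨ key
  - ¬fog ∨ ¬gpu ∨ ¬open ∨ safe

armed = False, alarm = True, key = True, open = True, gpu = False, fog = False, heat = False, hot = True, safe = False

Try armed = True:
  (¬armed ∨ ¬open) forces open = False.
  (¬alarm ∨ open) forces alarm = False.
  (¬armed ∨ ¬safe) forces safe = False.
  clause (¬armed ∨ safe) is falsified — backtrack.
So armed = False.
  then (armed ∨ hot) forces hot = True.
  then (¬gpu ∨ ¬hot) forces gpu = False.
  then (alarm ∨ armed ∨ gpu) forces alarm = True.
  then (armed ∨ ¬hot ∨ key) forces key = True.
  then (¬alarm ∨ open) forces open = True.
  then (¬key ∨ ¬safe) forces safe = False.
  then (armed ∨ ¬heat ∨ ¬open) forces heat = False.
  then (¬alarm ∨ ¬fog ∨ heat) forces fog = False.
All clauses satisfied.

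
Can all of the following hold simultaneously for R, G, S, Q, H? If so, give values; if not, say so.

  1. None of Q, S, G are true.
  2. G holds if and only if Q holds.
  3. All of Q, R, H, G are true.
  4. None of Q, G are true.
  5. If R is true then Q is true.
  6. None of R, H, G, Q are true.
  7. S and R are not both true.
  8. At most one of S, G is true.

Case R = True:
  Constraint (6) is violated (R=T) — contradiction.
Case R = False:
  Constraint (3) is violated (R=F) — contradiction.
Both cases fail — unsatisfiable.

UNSATISFIABLE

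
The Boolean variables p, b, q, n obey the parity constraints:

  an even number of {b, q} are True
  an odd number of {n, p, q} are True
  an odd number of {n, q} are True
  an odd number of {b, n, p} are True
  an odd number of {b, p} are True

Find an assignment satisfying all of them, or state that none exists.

p = False; b = True; q = True; n = False

{b, q}: 2 true → even ✓
{n, p, q}: 1 true → odd ✓
{n, q}: 1 true → odd ✓
{b, n, p}: 1 true → odd ✓
{b, p}: 1 true → odd ✓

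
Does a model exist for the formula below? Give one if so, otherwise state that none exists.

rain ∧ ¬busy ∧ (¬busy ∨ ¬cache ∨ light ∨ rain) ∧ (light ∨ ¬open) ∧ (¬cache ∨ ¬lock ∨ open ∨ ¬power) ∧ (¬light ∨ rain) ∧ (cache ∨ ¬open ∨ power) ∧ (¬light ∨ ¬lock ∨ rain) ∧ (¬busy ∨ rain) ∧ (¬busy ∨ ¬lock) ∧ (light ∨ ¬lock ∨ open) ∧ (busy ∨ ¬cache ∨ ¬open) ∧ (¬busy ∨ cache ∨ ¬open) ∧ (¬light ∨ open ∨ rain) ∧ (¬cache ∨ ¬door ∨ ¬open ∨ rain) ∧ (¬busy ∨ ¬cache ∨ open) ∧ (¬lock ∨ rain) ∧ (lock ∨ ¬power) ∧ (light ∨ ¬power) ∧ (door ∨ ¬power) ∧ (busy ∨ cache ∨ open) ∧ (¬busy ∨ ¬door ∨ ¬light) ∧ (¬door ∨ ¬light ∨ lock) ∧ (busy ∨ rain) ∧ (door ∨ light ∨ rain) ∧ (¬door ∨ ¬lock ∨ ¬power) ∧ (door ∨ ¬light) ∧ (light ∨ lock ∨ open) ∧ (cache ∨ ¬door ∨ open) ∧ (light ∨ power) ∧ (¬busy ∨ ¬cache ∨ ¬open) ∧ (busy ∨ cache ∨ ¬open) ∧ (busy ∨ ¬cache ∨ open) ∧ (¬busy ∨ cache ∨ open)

Case cache = True:
  (rain) forces rain = True.
  (¬busy) forces busy = False.
  (busy ∨ ¬cache ∨ ¬open) forces open = False.
  Clause (busy ∨ ¬cache ∨ open) is falsified — contradiction.
Case cache = False:
  (rain) forces rain = True.
  (¬busy) forces busy = False.
  (busy ∨ cache ∨ open) forces open = True.
  Clause (busy ∨ cache ∨ ¬open) is falsified — contradiction.
Both cases fail, so the formula is unsatisfiable.

Unsatisfiable — no assignment works.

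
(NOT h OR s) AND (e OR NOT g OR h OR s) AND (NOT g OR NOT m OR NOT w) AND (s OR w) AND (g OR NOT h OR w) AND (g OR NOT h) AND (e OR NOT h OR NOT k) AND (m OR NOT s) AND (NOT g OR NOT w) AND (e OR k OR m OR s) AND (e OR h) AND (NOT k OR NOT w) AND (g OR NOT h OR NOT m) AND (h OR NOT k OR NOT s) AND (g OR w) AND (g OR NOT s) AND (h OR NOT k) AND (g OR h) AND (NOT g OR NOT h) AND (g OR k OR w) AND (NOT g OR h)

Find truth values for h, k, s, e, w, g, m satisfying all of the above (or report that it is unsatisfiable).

UNSATISFIABLE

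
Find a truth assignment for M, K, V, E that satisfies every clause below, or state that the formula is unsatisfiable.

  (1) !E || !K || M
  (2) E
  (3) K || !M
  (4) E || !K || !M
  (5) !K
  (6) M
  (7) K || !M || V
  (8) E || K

UNSATISFIABLE

Case M = True:
  (E) forces E = True.
  (K || !M) forces K = True.
  Clause (!K) is falsified — contradiction.
Case M = False:
  Clause (M) is falsified — contradiction.
Both cases fail, so the formula is unsatisfiable.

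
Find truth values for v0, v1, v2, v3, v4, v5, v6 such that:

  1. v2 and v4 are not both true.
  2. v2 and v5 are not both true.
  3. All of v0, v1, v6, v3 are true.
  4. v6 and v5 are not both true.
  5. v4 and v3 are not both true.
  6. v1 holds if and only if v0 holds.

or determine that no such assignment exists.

v0: True; v1: True; v2: True; v3: True; v4: False; v5: False; v6: True

  (1) v2=T, v4=F — not both ✓
  (2) v2=T, v5=F — not both ✓
  (3) {v0, v1, v6, v3}: all 4 true ✓
  (4) v6=T, v5=F — not both ✓
  (5) v4=F, v3=T — not both ✓
  (6) v1=T, v0=T — same ✓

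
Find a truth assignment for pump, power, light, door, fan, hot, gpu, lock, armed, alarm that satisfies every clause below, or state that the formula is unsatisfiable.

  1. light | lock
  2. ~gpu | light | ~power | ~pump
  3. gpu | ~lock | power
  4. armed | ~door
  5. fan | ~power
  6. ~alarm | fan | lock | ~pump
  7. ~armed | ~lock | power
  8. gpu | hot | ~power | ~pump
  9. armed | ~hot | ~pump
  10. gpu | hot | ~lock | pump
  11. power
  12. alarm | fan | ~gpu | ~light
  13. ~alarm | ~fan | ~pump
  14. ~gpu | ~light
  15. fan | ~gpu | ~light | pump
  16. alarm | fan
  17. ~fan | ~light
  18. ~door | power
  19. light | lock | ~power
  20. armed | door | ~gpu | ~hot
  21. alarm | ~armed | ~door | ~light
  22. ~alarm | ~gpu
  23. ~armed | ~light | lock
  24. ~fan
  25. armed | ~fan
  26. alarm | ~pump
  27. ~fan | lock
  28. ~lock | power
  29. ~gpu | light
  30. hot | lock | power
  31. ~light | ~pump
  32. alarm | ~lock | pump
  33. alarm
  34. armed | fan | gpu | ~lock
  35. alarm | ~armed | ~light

The formula is unsatisfiable.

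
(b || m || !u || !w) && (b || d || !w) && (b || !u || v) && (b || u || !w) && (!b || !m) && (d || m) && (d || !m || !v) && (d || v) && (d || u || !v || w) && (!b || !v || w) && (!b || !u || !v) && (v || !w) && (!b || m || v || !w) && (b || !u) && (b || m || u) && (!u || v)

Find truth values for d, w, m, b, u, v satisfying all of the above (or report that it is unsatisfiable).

Try d = False:
  (d || m) forces m = True.
  (!b || !m) forces b = False.
  (b || d || !w) forces w = False.
  (d || !m || !v) forces v = False.
  clause (d || v) is falsified — backtrack.
So d = True.
Set w = True.
  then (v || !w) forces v = True.
Try m = True:
  (!b || !m) forces b = False.
  (b || u || !w) forces u = True.
  clause (b || !u) is falsified — backtrack.
So m = False.
Set b = True.
  then (!b || !u || !v) forces u = False.
All clauses satisfied.

d = True, w = True, m = False, b = True, u = False, v = True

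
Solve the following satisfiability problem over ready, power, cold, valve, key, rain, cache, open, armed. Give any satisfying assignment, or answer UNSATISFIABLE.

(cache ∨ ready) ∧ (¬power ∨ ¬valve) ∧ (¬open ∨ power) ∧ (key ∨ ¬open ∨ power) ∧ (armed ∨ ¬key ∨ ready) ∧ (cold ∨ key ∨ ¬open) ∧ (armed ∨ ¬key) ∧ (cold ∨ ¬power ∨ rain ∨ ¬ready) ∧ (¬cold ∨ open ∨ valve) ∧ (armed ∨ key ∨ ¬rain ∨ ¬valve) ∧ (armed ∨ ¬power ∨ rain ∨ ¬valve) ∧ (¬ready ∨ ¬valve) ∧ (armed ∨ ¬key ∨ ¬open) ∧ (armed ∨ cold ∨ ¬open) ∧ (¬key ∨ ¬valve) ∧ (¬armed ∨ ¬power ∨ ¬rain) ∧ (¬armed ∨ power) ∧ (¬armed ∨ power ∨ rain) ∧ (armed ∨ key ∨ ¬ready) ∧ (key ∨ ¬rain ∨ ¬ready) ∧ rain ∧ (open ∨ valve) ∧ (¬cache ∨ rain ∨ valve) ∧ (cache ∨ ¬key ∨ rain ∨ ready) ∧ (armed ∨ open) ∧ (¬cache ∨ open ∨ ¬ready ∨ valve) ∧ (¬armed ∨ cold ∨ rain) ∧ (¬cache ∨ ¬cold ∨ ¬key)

Unit clause (rain) forces rain = True.
Set ready = False.
  then (cache ∨ ready) forces cache = True.
Try power = False:
  (¬open ∨ power) forces open = False.
  (¬armed ∨ power) forces armed = False.
  clause (armed ∨ open) is falsified — backtrack.
So power = True.
  then (¬power ∨ ¬valve) forces valve = False.
  then (¬armed ∨ ¬power ∨ ¬rain) forces armed = False.
  then (open ∨ valve) forces open = True.
  then (armed ∨ ¬key ∨ ready) forces key = False.
  then (cold ∨ key ∨ ¬open) forces cold = True.
All clauses satisfied.

ready = False; power = True; cold = True; valve = False; key = False; rain = True; cache = True; open = True; armed = False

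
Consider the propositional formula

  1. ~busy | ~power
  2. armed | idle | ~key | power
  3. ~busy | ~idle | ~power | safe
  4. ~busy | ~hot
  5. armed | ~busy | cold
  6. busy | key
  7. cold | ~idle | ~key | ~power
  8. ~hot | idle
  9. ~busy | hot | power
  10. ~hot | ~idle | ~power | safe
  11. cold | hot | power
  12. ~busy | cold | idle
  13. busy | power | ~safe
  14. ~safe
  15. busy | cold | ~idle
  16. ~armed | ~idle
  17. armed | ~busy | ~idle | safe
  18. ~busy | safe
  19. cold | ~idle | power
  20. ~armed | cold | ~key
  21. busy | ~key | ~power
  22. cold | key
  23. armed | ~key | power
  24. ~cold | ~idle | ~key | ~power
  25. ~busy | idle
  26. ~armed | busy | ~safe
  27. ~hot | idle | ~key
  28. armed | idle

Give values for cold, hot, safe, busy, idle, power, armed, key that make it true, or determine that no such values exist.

cold: True; hot: False; safe: False; busy: False; idle: False; power: False; armed: True; key: True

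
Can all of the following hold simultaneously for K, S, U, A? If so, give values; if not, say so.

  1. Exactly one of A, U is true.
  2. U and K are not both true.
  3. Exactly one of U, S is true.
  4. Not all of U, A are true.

K = True, S = True, U = False, A = True

  (1) {A, U}: 1 true — exactly one ✓
  (2) U=F, K=T — not both ✓
  (3) {U, S}: 1 true — exactly one ✓
  (4) {U, A}: 1/2 true — not all ✓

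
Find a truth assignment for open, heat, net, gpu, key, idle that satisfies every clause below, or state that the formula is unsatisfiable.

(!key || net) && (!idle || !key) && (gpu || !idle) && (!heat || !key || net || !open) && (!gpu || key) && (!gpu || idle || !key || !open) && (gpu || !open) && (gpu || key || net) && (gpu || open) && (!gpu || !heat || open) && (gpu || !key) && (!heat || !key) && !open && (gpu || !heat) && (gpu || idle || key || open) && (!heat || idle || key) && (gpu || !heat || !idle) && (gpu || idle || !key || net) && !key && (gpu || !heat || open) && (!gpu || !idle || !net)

Unsatisfiable — no assignment works.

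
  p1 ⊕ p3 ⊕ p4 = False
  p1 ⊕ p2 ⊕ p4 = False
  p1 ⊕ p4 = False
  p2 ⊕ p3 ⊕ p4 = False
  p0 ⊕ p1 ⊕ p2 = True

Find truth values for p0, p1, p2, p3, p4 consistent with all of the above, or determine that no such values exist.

p0=T, p1=F, p2=F, p3=F, p4=F

p1 ⊕ p3 ⊕ p4 = F ⊕ F ⊕ F = False ✓
p1 ⊕ p2 ⊕ p4 = F ⊕ F ⊕ F = False ✓
p1 ⊕ p4 = F ⊕ F = False ✓
p2 ⊕ p3 ⊕ p4 = F ⊕ F ⊕ F = False ✓
p0 ⊕ p1 ⊕ p2 = T ⊕ F ⊕ F = True ✓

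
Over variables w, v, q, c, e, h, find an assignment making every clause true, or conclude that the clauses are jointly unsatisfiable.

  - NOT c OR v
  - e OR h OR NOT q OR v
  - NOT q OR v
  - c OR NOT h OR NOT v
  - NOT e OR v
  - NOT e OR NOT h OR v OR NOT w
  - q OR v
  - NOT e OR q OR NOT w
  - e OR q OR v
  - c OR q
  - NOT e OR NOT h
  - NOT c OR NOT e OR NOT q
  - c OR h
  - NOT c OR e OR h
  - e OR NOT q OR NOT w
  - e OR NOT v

w = False; v = True; q = False; c = True; e = True; h = False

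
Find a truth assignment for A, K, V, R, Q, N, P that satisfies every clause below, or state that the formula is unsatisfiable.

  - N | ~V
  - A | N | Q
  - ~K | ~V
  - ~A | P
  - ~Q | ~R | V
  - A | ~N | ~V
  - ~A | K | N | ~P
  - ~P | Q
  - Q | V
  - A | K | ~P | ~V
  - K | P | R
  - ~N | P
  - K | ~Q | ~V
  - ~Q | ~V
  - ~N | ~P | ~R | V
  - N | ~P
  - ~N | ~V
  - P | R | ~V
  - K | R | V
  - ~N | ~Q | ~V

A: True, K: True, V: False, R: False, Q: True, N: True, P: True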